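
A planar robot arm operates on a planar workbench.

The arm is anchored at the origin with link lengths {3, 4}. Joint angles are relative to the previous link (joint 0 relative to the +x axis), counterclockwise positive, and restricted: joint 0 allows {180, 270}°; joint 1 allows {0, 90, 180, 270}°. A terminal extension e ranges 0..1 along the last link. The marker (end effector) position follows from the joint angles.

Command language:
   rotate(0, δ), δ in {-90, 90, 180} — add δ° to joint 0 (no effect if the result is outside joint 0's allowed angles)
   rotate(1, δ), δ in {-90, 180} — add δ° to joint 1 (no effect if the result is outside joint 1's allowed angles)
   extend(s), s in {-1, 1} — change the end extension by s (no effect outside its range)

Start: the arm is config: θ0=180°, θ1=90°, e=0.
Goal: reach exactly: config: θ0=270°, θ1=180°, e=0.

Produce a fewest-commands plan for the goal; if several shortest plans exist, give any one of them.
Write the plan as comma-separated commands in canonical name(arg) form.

rotate(0, 90), rotate(1, 180), rotate(1, -90)

start: config: θ0=180°, θ1=90°, e=0
step 1 (rotate(0, 90)): config: θ0=270°, θ1=90°, e=0
step 2 (rotate(1, 180)): config: θ0=270°, θ1=270°, e=0
step 3 (rotate(1, -90)): config: θ0=270°, θ1=180°, e=0
minimal: 3 command(s), checked below 3.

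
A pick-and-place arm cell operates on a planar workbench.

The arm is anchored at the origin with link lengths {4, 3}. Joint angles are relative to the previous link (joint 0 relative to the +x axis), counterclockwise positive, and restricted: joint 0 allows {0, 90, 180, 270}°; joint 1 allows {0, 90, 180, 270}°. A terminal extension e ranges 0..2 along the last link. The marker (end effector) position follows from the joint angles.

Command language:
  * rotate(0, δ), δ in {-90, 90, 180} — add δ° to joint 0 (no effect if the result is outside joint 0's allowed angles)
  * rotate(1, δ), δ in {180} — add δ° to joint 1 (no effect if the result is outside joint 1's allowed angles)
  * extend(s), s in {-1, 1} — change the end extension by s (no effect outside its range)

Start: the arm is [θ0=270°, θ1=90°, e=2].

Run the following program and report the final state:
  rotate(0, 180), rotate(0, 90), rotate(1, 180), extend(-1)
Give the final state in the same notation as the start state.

begin: [θ0=270°, θ1=90°, e=2]
1. rotate(0, 180) → [θ0=90°, θ1=90°, e=2]
2. rotate(0, 90) → [θ0=180°, θ1=90°, e=2]
3. rotate(1, 180) → [θ0=180°, θ1=270°, e=2]
4. extend(-1) → [θ0=180°, θ1=270°, e=1]

[θ0=180°, θ1=270°, e=1]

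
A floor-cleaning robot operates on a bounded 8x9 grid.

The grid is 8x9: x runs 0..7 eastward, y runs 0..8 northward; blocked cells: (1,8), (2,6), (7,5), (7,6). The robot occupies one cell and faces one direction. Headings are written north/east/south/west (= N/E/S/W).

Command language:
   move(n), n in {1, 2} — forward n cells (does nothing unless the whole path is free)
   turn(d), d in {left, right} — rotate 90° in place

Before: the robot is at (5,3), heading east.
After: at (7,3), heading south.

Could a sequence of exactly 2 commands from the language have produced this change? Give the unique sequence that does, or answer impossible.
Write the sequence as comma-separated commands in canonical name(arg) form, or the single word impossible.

move(2), turn(right)

key: position moved to (7,3) AND the heading swung to S — translation plus rotation needed
from: at (5,3), heading east
1. move(2) → at (7,3), heading east
2. turn(right) → at (7,3), heading south
all 16 alternatives checked — unique.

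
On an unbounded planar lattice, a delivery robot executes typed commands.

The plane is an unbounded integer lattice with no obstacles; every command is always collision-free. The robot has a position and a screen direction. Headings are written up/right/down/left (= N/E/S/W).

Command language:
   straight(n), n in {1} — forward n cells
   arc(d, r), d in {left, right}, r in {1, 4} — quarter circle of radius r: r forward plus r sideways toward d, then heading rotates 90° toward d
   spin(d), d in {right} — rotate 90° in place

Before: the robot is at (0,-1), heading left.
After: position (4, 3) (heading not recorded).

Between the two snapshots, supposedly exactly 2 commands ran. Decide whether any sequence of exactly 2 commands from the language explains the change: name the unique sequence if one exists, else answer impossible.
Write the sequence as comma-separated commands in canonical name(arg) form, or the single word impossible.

key: order matters: swapping spin(right) and arc(right, 4) lands elsewhere
from: at (0,-1), heading left
step 1 (spin(right)): at (0,-1), heading up
step 2 (arc(right, 4)): at (4,3), heading right
all 36 alternatives checked — unique.

spin(right), arc(right, 4)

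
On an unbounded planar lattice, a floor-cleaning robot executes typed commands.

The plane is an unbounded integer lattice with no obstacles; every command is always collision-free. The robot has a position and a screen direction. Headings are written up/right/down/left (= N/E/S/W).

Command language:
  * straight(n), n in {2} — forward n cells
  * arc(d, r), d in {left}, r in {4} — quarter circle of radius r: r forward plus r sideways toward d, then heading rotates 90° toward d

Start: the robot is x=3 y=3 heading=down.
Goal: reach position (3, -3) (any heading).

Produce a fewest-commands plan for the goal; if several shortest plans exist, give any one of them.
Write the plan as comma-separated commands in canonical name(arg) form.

begin: x=3 y=3 heading=down
t=1 straight(2) ⇒ x=3 y=1 heading=down
t=2 straight(2) ⇒ x=3 y=-1 heading=down
t=3 straight(2) ⇒ x=3 y=-3 heading=down
minimal: 3 command(s), checked below 3.

straight(2), straight(2), straight(2)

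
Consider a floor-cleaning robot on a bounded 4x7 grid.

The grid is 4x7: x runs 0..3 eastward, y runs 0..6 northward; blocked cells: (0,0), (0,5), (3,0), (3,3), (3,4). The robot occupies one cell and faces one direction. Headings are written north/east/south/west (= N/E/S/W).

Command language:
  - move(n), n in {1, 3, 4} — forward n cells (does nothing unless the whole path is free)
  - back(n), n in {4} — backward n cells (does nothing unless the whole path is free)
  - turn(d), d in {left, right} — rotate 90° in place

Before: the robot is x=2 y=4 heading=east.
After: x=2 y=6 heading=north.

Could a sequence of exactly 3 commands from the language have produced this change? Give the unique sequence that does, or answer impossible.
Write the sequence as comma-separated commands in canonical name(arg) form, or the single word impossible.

turn(left), move(1), move(1)

key: running move(1) before turn(left) would end elsewhere — order is forced
start: x=2 y=4 heading=east
step 1 (turn(left)): x=2 y=4 heading=north
step 2 (move(1)): x=2 y=5 heading=north
step 3 (move(1)): x=2 y=6 heading=north
uniquely the one of 216 3-step routes that fits.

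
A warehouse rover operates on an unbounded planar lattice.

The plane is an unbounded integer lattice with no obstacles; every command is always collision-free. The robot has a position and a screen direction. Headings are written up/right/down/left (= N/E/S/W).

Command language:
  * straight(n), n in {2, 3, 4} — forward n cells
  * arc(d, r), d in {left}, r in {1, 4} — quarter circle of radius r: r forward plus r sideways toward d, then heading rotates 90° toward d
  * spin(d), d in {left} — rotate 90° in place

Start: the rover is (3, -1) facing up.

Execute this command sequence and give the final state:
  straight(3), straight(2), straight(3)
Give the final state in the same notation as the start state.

t0: (3, -1) facing up
[1] after straight(3): (3, 2) facing up
[2] after straight(2): (3, 4) facing up
[3] after straight(3): (3, 7) facing up

(3, 7) facing up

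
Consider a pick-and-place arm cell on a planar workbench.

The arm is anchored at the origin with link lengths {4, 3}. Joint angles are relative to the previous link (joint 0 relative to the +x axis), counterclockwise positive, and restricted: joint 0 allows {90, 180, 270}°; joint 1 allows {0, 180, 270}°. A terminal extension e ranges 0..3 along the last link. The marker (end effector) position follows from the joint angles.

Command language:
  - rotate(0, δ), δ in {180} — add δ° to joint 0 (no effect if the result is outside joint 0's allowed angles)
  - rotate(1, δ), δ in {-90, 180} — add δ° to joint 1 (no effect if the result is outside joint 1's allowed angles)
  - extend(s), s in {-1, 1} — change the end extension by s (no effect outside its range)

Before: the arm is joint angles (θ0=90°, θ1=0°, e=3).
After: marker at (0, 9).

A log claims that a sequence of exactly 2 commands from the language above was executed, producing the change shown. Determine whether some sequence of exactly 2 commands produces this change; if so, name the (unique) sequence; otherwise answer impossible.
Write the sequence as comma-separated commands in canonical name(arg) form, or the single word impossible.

key: running extend(-1) before extend(1) would end elsewhere — order is forced
from: joint angles (θ0=90°, θ1=0°, e=3)
step 1 (extend(1)): joint angles (θ0=90°, θ1=0°, e=3)
step 2 (extend(-1)): joint angles (θ0=90°, θ1=0°, e=2)
all 25 alternatives checked — unique.

extend(1), extend(-1)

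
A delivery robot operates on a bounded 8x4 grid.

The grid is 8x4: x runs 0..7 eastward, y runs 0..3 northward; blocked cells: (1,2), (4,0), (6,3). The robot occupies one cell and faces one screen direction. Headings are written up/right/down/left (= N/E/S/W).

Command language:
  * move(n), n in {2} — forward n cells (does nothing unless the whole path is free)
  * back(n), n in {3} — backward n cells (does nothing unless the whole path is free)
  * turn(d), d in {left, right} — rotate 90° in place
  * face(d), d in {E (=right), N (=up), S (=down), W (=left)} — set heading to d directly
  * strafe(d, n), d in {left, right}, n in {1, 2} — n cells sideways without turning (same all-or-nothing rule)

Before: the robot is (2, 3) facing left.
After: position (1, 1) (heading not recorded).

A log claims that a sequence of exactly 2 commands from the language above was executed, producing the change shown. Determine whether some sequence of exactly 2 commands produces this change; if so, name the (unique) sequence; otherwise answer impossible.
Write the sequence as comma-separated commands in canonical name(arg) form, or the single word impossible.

every 2-command combo misses the target.

impossible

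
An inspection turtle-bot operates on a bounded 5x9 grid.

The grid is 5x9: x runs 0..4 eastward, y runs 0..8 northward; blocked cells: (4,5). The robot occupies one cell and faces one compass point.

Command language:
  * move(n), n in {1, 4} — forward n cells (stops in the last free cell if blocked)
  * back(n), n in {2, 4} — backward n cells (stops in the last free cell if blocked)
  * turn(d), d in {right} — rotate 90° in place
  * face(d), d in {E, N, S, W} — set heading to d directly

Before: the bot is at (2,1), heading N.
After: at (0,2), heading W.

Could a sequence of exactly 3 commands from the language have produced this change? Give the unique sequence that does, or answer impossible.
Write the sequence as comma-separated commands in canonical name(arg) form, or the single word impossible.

key: position moved to (0,2) AND the heading swung to W — translation plus rotation needed
initial: at (2,1), heading N
step 1 (move(1)): at (2,2), heading N
step 2 (face(W)): at (2,2), heading W
step 3 (move(4)): at (0,2), heading W
no other 3-command option fits: unique.

move(1), face(W), move(4)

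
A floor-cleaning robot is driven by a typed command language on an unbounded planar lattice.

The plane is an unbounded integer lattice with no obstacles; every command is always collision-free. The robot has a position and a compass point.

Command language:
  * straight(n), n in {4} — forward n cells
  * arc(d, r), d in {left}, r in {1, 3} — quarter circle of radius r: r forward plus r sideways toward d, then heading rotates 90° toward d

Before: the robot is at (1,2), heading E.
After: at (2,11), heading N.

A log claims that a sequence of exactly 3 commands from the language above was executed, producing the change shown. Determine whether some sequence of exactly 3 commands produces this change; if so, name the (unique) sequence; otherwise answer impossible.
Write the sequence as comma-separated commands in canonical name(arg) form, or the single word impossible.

arc(left, 1), straight(4), straight(4)

key: cell and facing (now N) both changed — the 3 commands mix motion and turning
start: at (1,2), heading E
[1] after arc(left, 1): at (2,3), heading N
[2] after straight(4): at (2,7), heading N
[3] after straight(4): at (2,11), heading N
no rival 3-sequence matches.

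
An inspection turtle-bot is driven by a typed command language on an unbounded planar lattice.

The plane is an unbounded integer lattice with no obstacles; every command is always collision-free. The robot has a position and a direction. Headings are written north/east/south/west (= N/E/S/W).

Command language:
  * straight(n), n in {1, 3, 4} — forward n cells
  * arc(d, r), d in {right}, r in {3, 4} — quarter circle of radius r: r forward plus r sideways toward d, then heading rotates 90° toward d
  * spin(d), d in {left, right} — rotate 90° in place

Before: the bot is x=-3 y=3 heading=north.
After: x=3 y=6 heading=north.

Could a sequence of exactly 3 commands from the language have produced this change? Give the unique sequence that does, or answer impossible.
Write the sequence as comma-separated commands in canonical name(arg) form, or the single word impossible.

arc(right, 3), straight(3), spin(left)

key: heading stays N — rotations cancel among the 3 commands
begin: x=-3 y=3 heading=north
t=1 arc(right, 3) ⇒ x=0 y=6 heading=east
t=2 straight(3) ⇒ x=3 y=6 heading=east
t=3 spin(left) ⇒ x=3 y=6 heading=north
no other 3-command option fits: unique.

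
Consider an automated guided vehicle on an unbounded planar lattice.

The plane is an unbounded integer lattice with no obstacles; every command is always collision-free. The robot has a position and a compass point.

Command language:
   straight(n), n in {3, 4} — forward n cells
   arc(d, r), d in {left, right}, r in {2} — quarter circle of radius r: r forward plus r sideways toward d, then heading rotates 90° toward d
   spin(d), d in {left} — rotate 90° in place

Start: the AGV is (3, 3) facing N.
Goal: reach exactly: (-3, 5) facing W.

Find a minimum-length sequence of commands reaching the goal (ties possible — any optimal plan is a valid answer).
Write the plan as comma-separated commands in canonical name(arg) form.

start: (3, 3) facing N
[1] after arc(left, 2): (1, 5) facing W
[2] after straight(4): (-3, 5) facing W
shorter routes all fall short; 2 is best.

arc(left, 2), straight(4)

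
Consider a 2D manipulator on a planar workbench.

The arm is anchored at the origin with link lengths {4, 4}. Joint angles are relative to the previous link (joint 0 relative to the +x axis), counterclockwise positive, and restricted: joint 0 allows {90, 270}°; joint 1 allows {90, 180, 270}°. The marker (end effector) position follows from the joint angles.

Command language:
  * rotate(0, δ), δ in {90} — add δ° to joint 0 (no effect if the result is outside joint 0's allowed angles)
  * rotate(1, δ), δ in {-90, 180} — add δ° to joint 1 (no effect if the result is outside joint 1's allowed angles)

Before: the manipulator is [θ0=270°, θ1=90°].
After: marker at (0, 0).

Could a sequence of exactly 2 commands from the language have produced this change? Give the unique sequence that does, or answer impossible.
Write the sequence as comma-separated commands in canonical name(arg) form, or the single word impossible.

rotate(1, 180), rotate(1, -90)

key: running rotate(1, -90) before rotate(1, 180) would end elsewhere — order is forced
from: [θ0=270°, θ1=90°]
1. rotate(1, 180) → [θ0=270°, θ1=270°]
2. rotate(1, -90) → [θ0=270°, θ1=180°]
all 9 alternatives checked — unique.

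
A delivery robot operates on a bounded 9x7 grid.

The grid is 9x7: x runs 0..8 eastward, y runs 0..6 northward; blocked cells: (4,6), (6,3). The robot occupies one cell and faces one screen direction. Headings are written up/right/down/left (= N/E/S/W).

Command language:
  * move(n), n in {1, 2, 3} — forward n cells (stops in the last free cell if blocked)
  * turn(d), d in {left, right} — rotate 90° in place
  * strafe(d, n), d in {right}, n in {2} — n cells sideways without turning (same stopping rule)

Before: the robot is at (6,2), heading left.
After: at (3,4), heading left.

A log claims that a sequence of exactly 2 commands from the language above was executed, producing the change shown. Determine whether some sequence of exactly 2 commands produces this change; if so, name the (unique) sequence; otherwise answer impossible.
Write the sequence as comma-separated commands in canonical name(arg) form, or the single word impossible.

move(3), strafe(right, 2)

key: heading stays W — no command in the sequence turns
from: at (6,2), heading left
step 1 (move(3)): at (3,2), heading left
step 2 (strafe(right, 2)): at (3,4), heading left
all 36 alternatives checked — unique.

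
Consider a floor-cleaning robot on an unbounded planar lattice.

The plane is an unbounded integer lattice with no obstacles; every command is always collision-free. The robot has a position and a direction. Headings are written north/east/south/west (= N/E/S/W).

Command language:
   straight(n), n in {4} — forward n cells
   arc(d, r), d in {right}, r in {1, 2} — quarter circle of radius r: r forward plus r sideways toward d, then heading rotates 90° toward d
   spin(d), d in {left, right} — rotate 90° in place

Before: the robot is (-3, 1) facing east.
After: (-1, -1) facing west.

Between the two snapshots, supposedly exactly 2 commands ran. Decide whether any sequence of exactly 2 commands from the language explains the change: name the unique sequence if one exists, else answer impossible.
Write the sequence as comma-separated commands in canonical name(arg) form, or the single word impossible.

arc(right, 2), spin(right)

key: running spin(right) before arc(right, 2) would end elsewhere — order is forced
t0: (-3, 1) facing east
step 1 (arc(right, 2)): (-1, -1) facing south
step 2 (spin(right)): (-1, -1) facing west
no rival 2-sequence matches.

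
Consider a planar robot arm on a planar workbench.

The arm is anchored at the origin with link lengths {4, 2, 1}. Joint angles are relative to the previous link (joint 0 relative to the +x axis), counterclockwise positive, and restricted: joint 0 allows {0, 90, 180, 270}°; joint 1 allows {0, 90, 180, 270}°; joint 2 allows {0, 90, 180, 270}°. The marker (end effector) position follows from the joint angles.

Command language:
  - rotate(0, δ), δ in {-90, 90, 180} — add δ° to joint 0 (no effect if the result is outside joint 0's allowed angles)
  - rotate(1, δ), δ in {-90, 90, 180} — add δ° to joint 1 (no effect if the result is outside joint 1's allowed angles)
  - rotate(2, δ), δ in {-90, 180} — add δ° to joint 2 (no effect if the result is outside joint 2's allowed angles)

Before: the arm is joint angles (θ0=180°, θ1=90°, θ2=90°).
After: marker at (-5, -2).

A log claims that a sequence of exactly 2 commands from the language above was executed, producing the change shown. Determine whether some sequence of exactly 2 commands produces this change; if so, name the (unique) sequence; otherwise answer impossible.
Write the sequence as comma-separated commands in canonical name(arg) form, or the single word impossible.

rotate(2, -90), rotate(2, -90)

from: joint angles (θ0=180°, θ1=90°, θ2=90°)
1. rotate(2, -90) → joint angles (θ0=180°, θ1=90°, θ2=0°)
2. rotate(2, -90) → joint angles (θ0=180°, θ1=90°, θ2=270°)
all 64 alternatives checked — unique.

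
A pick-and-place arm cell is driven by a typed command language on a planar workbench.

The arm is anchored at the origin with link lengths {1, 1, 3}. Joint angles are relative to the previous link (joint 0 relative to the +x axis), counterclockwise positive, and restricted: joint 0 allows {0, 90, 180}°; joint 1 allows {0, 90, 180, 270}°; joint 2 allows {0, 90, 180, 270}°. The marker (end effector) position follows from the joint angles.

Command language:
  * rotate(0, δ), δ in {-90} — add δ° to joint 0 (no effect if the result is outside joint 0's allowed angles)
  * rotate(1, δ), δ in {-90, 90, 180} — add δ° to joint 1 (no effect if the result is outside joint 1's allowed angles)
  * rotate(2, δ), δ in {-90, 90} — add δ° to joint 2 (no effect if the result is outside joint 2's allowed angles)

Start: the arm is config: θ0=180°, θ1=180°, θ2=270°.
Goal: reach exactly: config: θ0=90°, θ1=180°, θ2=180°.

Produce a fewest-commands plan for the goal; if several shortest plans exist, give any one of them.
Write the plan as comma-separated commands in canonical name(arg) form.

rotate(2, -90), rotate(0, -90)

initial: config: θ0=180°, θ1=180°, θ2=270°
1. rotate(2, -90) → config: θ0=180°, θ1=180°, θ2=180°
2. rotate(0, -90) → config: θ0=90°, θ1=180°, θ2=180°
nothing shorter than 2 reaches the goal.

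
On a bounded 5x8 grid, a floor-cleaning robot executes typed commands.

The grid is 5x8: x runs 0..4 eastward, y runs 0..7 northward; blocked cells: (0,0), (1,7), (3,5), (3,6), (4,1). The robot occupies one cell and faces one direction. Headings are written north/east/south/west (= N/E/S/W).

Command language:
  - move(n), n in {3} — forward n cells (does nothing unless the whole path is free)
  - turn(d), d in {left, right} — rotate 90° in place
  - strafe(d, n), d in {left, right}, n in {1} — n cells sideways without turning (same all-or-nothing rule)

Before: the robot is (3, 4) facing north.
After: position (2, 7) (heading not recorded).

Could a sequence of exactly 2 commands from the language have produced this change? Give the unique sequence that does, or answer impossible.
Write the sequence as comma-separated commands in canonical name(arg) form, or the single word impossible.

strafe(left, 1), move(3)

key: running move(3) before strafe(left, 1) would end elsewhere — order is forced
from: (3, 4) facing north
[1] after strafe(left, 1): (2, 4) facing north
[2] after move(3): (2, 7) facing north
uniquely the one of 25 2-step routes that fits.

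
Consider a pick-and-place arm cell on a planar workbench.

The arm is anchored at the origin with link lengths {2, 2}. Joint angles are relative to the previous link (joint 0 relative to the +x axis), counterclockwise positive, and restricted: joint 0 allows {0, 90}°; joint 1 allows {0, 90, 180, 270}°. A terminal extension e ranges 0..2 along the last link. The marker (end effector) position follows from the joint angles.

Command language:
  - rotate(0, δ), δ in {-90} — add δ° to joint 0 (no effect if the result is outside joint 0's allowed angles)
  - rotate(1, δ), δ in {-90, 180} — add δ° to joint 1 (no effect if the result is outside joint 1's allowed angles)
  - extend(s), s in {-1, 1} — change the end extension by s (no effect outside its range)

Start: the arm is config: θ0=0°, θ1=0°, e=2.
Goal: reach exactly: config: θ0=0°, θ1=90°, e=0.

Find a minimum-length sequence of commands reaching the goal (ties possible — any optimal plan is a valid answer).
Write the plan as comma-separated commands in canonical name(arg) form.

initial: config: θ0=0°, θ1=0°, e=2
1. rotate(1, -90) → config: θ0=0°, θ1=270°, e=2
2. extend(-1) → config: θ0=0°, θ1=270°, e=1
3. extend(-1) → config: θ0=0°, θ1=270°, e=0
4. rotate(1, 180) → config: θ0=0°, θ1=90°, e=0
no 3-step plan works, so 4 is optimal.

rotate(1, -90), extend(-1), extend(-1), rotate(1, 180)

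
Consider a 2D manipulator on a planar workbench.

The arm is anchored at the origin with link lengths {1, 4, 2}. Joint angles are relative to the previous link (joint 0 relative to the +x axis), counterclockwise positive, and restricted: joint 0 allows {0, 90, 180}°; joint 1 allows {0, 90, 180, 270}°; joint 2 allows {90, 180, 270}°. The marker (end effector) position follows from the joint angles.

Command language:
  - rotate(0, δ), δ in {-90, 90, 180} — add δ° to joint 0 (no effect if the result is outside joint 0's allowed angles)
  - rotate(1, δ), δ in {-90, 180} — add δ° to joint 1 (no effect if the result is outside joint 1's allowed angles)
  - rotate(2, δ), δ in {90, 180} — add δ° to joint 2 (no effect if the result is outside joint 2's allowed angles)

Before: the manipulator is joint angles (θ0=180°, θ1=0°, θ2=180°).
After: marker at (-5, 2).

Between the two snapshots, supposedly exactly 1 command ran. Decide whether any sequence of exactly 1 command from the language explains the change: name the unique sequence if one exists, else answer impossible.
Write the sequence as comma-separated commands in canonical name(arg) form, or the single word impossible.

begin: joint angles (θ0=180°, θ1=0°, θ2=180°)
t=1 rotate(2, 90) ⇒ joint angles (θ0=180°, θ1=0°, θ2=270°)
all 7 alternatives checked — unique.

rotate(2, 90)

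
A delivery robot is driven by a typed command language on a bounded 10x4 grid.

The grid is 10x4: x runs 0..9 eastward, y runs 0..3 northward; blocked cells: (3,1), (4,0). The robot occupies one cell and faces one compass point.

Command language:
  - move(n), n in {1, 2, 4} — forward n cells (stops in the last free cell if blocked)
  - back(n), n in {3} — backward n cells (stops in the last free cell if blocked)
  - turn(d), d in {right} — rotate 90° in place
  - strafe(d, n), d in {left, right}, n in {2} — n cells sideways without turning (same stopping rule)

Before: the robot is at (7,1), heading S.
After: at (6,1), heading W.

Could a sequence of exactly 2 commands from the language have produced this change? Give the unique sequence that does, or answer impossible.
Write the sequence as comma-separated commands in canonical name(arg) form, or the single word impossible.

turn(right), move(1)

key: running move(1) before turn(right) would end elsewhere — order is forced
begin: at (7,1), heading S
[1] after turn(right): at (7,1), heading W
[2] after move(1): at (6,1), heading W
no other 2-command option fits: unique.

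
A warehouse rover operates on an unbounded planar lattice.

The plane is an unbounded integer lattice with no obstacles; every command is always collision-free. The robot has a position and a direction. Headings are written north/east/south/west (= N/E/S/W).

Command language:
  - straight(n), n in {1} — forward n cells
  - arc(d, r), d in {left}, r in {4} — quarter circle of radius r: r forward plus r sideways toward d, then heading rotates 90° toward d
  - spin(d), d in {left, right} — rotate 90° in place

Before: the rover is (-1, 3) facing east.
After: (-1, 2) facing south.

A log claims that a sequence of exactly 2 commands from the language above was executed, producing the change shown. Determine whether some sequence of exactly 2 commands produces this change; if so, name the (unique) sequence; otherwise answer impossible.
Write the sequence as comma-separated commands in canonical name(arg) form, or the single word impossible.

spin(right), straight(1)

key: running straight(1) before spin(right) would end elsewhere — order is forced
from: (-1, 3) facing east
1. spin(right) → (-1, 3) facing south
2. straight(1) → (-1, 2) facing south
no other 2-command option fits: unique.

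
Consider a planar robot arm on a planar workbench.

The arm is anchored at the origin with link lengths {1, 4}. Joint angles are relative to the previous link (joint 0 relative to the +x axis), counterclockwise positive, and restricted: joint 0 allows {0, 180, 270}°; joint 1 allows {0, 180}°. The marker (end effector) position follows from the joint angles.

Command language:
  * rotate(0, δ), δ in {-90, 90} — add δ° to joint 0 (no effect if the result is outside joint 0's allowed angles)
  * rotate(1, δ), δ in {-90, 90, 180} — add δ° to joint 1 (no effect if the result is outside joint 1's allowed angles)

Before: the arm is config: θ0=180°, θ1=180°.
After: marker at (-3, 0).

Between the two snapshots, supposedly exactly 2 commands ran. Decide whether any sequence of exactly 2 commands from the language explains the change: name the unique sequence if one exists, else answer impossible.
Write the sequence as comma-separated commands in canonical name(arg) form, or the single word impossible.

rotate(0, 90), rotate(0, 90)

initial: config: θ0=180°, θ1=180°
t=1 rotate(0, 90) ⇒ config: θ0=270°, θ1=180°
t=2 rotate(0, 90) ⇒ config: θ0=0°, θ1=180°
no other 2-command option fits: unique.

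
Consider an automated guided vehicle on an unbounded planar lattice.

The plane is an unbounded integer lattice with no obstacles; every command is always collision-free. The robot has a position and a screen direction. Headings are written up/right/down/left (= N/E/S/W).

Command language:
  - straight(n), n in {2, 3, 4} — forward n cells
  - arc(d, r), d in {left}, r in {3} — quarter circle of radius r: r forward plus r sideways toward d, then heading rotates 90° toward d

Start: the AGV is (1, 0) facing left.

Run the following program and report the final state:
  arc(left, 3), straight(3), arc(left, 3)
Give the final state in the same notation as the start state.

(1, -9) facing right

from: (1, 0) facing left
step 1 (arc(left, 3)): (-2, -3) facing down
step 2 (straight(3)): (-2, -6) facing down
step 3 (arc(left, 3)): (1, -9) facing right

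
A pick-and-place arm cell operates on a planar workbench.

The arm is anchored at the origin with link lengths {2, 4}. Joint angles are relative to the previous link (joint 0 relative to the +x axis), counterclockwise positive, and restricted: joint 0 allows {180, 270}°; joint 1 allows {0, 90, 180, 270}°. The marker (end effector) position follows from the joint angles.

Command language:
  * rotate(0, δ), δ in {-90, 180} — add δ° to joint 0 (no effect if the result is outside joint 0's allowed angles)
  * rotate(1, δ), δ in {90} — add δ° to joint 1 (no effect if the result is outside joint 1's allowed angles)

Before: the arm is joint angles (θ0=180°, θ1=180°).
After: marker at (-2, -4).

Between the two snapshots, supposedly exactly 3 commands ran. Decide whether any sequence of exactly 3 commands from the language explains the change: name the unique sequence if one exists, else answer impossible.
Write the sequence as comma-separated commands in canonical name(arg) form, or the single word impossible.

rotate(1, 90), rotate(1, 90), rotate(1, 90)

from: joint angles (θ0=180°, θ1=180°)
1. rotate(1, 90) → joint angles (θ0=180°, θ1=270°)
2. rotate(1, 90) → joint angles (θ0=180°, θ1=0°)
3. rotate(1, 90) → joint angles (θ0=180°, θ1=90°)
uniquely the one of 27 3-step routes that fits.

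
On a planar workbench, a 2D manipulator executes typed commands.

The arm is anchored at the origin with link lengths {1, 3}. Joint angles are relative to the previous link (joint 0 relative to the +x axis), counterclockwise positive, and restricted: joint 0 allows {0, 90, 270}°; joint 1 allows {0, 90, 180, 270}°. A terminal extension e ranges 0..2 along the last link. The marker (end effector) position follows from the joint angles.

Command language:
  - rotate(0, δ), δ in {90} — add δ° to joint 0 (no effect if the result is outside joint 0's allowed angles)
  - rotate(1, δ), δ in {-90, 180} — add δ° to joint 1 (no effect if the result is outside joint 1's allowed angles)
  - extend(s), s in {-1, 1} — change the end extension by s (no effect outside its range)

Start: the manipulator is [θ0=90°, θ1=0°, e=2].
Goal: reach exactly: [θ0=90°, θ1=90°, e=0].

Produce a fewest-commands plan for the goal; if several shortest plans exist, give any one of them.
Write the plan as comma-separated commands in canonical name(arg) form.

rotate(1, 180), extend(-1), extend(-1), rotate(1, -90)

start: [θ0=90°, θ1=0°, e=2]
step 1 (rotate(1, 180)): [θ0=90°, θ1=180°, e=2]
step 2 (extend(-1)): [θ0=90°, θ1=180°, e=1]
step 3 (extend(-1)): [θ0=90°, θ1=180°, e=0]
step 4 (rotate(1, -90)): [θ0=90°, θ1=90°, e=0]
no 3-step plan works, so 4 is optimal.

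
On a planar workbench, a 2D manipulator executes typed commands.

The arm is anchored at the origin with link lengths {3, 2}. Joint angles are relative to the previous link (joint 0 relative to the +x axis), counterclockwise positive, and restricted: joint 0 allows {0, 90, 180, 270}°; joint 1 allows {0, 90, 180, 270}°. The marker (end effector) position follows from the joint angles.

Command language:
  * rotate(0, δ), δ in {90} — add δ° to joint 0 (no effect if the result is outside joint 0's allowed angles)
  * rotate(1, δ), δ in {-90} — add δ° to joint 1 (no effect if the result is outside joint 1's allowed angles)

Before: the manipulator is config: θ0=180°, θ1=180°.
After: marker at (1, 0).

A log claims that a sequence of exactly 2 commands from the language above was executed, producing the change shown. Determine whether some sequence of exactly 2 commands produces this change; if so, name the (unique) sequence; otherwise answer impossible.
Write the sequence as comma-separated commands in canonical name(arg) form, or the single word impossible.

rotate(0, 90), rotate(0, 90)

start: config: θ0=180°, θ1=180°
step 1 (rotate(0, 90)): config: θ0=270°, θ1=180°
step 2 (rotate(0, 90)): config: θ0=0°, θ1=180°
no other 2-command option fits: unique.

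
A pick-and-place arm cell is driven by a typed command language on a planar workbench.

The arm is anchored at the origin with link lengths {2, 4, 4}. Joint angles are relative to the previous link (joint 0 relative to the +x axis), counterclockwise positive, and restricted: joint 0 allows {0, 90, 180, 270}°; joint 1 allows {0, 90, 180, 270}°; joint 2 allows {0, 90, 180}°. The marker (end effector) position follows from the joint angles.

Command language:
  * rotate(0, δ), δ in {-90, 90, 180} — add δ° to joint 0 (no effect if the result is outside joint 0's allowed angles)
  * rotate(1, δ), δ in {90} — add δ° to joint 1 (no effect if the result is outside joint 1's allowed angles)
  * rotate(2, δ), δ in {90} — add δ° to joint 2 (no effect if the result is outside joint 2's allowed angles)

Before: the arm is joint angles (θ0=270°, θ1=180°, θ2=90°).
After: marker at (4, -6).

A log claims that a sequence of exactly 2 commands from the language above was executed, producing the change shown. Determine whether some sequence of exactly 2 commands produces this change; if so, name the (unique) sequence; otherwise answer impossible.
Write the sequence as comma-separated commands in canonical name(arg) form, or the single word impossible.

from: joint angles (θ0=270°, θ1=180°, θ2=90°)
step 1 (rotate(1, 90)): joint angles (θ0=270°, θ1=270°, θ2=90°)
step 2 (rotate(1, 90)): joint angles (θ0=270°, θ1=0°, θ2=90°)
uniquely the one of 25 2-step routes that fits.

rotate(1, 90), rotate(1, 90)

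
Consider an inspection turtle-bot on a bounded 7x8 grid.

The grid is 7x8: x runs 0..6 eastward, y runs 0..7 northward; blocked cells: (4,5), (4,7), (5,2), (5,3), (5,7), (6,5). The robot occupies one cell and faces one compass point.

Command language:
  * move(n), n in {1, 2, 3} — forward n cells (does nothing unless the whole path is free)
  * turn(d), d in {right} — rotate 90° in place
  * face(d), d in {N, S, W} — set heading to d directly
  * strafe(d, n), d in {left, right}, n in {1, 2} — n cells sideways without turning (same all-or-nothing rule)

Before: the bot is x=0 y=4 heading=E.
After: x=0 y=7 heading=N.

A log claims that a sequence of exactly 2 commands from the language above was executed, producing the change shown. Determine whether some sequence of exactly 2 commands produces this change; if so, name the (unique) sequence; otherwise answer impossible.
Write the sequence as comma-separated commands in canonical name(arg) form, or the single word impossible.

key: order matters: swapping face(N) and move(3) lands elsewhere
begin: x=0 y=4 heading=E
[1] after face(N): x=0 y=4 heading=N
[2] after move(3): x=0 y=7 heading=N
all 121 alternatives checked — unique.

face(N), move(3)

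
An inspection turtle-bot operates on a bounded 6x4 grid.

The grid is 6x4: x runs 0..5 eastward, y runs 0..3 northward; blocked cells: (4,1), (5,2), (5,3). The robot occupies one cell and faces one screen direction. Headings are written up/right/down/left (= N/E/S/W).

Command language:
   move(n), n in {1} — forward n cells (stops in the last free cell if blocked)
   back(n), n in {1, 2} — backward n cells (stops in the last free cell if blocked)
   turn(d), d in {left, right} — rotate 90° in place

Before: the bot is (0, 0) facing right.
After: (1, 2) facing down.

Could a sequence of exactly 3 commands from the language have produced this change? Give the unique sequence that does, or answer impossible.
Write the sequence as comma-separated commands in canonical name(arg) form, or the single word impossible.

key: position moved to (1,2) AND the heading swung to S — translation plus rotation needed
initial: (0, 0) facing right
t=1 move(1) ⇒ (1, 0) facing right
t=2 turn(right) ⇒ (1, 0) facing down
t=3 back(2) ⇒ (1, 2) facing down
all 125 alternatives checked — unique.

move(1), turn(right), back(2)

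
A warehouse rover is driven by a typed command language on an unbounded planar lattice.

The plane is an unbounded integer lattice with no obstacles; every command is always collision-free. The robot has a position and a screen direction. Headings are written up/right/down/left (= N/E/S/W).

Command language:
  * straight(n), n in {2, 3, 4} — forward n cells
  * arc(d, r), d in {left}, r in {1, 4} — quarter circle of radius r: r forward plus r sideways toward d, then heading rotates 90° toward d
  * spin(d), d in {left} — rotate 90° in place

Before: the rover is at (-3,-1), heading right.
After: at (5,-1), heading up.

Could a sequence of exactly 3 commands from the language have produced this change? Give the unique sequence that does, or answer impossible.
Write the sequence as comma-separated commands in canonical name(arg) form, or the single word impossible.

key: position moved to (5,-1) AND the heading swung to N — translation plus rotation needed
t0: at (-3,-1), heading right
step 1 (straight(4)): at (1,-1), heading right
step 2 (straight(4)): at (5,-1), heading right
step 3 (spin(left)): at (5,-1), heading up
no rival 3-sequence matches.

straight(4), straight(4), spin(left)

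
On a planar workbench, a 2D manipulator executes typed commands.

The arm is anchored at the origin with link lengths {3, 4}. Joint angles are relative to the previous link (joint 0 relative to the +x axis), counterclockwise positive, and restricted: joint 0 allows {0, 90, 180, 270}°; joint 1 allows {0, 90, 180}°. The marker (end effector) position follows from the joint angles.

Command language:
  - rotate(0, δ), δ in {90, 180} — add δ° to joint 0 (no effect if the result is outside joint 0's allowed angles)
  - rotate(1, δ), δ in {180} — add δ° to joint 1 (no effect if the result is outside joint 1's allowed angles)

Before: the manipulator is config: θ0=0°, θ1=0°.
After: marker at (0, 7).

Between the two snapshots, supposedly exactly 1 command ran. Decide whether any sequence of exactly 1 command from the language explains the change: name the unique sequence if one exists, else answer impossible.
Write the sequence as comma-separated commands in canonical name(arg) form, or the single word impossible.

rotate(0, 90)

initial: config: θ0=0°, θ1=0°
1. rotate(0, 90) → config: θ0=90°, θ1=0°
no rival 1-sequence matches.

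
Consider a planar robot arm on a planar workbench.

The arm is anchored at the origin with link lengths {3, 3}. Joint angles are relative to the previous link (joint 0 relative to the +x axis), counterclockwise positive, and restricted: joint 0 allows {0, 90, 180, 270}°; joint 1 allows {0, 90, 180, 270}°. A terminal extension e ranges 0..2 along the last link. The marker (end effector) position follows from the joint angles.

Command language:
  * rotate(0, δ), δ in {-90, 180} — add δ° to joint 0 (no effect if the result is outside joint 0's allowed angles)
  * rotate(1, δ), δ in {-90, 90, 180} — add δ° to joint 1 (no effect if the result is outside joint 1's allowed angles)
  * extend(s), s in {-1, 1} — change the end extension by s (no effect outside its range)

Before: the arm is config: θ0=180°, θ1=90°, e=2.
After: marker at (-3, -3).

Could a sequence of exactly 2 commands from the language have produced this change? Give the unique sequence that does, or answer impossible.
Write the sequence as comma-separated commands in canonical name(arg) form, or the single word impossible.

extend(-1), extend(-1)

begin: config: θ0=180°, θ1=90°, e=2
1. extend(-1) → config: θ0=180°, θ1=90°, e=1
2. extend(-1) → config: θ0=180°, θ1=90°, e=0
all 49 alternatives checked — unique.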